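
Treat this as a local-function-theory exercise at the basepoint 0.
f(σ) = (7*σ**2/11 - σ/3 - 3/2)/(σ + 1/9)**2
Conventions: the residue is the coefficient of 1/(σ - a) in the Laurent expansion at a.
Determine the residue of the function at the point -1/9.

The residue is -47/99.

At the order-2 pole -1/9 set g(σ) = (σ - (-1/9))^2*f(σ) = 7*σ**2/11 - σ/3 - 3/2.
Order-2 pole: residue = g'(a); g'(-1/9) = -47/99, so the residue is -47/99.


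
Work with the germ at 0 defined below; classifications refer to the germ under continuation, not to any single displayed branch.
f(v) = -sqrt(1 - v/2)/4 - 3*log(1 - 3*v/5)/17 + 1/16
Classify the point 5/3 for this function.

The point is a logarithmic branch point.

The term (-3/17)*log(1 - v/(5/3)) has argument 1 - 5/3/(5/3) = 0 at 5/3: a logarithmic (infinitely-sheeted) branch point; the remaining terms are analytic or single-valued there.


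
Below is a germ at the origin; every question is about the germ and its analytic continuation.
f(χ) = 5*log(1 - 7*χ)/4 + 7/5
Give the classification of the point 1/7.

The point is a logarithmic branch point.

The term (5/4)*log(1 - χ/(1/7)) has argument 1 - 1/7/(1/7) = 0 at 1/7: a logarithmic (infinitely-sheeted) branch point; the remaining terms are analytic or single-valued there.


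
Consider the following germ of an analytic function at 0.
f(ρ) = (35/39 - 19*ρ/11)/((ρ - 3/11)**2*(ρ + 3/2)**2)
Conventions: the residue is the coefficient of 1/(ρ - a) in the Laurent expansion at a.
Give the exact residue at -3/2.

The residue is 1625668/2313441.

At the order-2 pole -3/2 set g(ρ) = (ρ - (-3/2))^2*f(ρ) = (35/39 - 19*ρ/11)/(ρ - 3/11)**2.
Order-2 pole: residue = g'(a); g'(-3/2) = 1625668/2313441, so the residue is 1625668/2313441.


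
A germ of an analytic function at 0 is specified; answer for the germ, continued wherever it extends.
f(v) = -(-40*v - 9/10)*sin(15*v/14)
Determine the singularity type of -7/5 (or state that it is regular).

There is no denominator, hence no pole anywhere.
The factor -sin(15*v/14) is entire.
So the germ continues analytically to -7/5.

The point is a regular point.


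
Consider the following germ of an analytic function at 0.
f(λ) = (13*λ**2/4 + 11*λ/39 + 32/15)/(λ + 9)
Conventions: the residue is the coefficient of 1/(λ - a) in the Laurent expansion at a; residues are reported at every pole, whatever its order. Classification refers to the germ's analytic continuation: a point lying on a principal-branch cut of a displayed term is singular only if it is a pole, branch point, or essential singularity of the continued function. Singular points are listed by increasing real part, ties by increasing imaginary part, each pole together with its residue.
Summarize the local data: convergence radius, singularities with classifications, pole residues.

Denominator factor (λ + 9): pole of order 1 at -9, modulus 9.
The radius of convergence is the smallest modulus among the singular points: 9.
At the order-1 pole -9 set g(λ) = (λ - (-9))*f(λ) = 13*λ**2/4 + 11*λ/39 + 32/15.
Simple pole: residue = g(a) at a = -9, which is 205019/780.

Radius of convergence at 0: 9.
At -9: a pole of order 1; residue 205019/780.


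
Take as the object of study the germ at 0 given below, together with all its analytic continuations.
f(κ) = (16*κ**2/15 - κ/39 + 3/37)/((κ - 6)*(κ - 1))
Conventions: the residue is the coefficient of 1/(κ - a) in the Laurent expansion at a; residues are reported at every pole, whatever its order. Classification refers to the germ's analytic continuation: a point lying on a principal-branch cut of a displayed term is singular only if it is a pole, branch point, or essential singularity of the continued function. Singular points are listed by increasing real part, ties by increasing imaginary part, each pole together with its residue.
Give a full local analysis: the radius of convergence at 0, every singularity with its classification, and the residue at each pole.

Denominator factor (κ - 6): pole of order 1 at 6, modulus 6.
Denominator factor (κ - 1): pole of order 1 at 1, modulus 1.
The radius of convergence is the smallest modulus among the singular points: 1.
At the order-1 pole 1 set g(κ) = (κ - (1))*f(κ) = (16*κ**2/15 - κ/39 + 3/37)/(κ - 6).
Simple pole: residue = g(a) at a = 1, which is -8096/36075.
At the order-1 pole 6 set g(κ) = (κ - (6))*f(κ) = (16*κ**2/15 - κ/39 + 3/37)/(κ - 1).
Simple pole: residue = g(a) at a = 6, which is 92177/12025.
List the singular points by increasing real part (a conjugate pair: the negative imaginary part first).

Radius of convergence at 0: 1.
At 1: a pole of order 1; residue -8096/36075.
At 6: a pole of order 1; residue 92177/12025.


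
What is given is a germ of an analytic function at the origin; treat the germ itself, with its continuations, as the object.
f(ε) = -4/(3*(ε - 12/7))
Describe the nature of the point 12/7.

The point is a pole of order 1.

The denominator factor ε - 12/7 vanishes at 12/7 and appears to the power 1; the numerator there equals -4/3, nonzero, and no other factor vanishes.
Hence a pole whose order is the multiplicity, 1.


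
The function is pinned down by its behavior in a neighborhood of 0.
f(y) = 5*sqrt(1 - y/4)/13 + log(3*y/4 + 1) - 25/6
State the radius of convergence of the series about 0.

The radius of convergence is 4/3.

Branch term (1)*log(1 - y/(-4/3)): its argument vanishes at y = -4/3, a logarithmic branch point, modulus 4/3.
Branch term (5/13)*sqrt(1 - y/(4)): its argument vanishes at y = 4, a square-root branch point, modulus 4.
The radius of convergence is the smallest modulus among the singular points: 4/3.


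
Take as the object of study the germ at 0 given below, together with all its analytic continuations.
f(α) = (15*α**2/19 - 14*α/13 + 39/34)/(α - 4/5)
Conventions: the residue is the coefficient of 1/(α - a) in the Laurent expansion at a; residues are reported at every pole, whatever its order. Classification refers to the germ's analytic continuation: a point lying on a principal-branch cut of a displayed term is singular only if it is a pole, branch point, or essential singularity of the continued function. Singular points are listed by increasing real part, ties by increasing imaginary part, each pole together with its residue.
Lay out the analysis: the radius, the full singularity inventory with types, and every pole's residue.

Radius of convergence at 0: 4/5.
At 4/5: a pole of order 1; residue 6641/8398.

Denominator factor (α - 4/5): pole of order 1 at 4/5, modulus 4/5.
The radius of convergence is the smallest modulus among the singular points: 4/5.
At the order-1 pole 4/5 set g(α) = (α - (4/5))*f(α) = 15*α**2/19 - 14*α/13 + 39/34.
Simple pole: residue = g(a) at a = 4/5, which is 6641/8398.


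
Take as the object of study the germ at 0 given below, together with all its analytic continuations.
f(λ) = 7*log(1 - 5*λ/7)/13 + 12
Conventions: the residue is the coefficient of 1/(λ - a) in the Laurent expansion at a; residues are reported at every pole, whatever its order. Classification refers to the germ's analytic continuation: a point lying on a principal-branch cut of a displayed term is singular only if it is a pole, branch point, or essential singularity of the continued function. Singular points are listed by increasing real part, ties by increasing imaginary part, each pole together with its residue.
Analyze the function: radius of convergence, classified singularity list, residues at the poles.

Radius of convergence at 0: 7/5.
At 7/5: a logarithmic branch point.

Branch term (7/13)*log(1 - λ/(7/5)): its argument vanishes at λ = 7/5, a logarithmic branch point, modulus 7/5.
The radius of convergence is the smallest modulus among the singular points: 7/5.


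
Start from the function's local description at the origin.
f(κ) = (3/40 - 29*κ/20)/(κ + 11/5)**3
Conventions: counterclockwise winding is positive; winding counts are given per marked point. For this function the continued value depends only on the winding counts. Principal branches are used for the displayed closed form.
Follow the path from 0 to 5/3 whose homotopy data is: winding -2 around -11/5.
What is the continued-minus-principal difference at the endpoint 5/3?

Continued minus principal equals 0.

The function is rational, hence single-valued: continuing it around any pole returns the same value, so the difference is 0.


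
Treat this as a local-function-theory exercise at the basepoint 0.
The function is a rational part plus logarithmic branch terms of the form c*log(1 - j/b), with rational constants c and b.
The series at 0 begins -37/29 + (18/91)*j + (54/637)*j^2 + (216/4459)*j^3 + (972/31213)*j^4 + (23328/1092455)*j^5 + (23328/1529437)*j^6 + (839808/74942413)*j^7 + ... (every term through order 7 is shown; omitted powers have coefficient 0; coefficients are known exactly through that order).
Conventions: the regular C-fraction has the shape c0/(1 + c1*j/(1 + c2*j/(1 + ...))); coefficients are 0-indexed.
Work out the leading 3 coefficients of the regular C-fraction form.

Taylor coefficients (read off): a_0 = -37/29, a_1 = 18/91, a_2 = 54/637.
c0 = a_0 = -37/29. Peel one level at a time: if S = 1 + c*j/S' with S'(0) = 1, then c is the j-coefficient of S and S' = c*j/(S - 1).
S_1 = c0/f = 1 + (522/3367)*j + (1025730/11336689)*j^2 + ...; c1 = 522/3367.
S_2 = c1*j/(S_1 - 1) = 1 + (-1965/3367)*j + ...; c2 = -1965/3367.

The regular C-fraction coefficients are [-37/29, 522/3367, -1965/3367].


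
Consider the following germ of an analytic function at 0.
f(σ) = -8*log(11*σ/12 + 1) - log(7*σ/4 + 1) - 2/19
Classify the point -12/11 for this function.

The term (-8)*log(1 - σ/(-12/11)) has argument 1 - -12/11/(-12/11) = 0 at -12/11: a logarithmic (infinitely-sheeted) branch point; the remaining terms are analytic or single-valued there.

The point is a logarithmic branch point.


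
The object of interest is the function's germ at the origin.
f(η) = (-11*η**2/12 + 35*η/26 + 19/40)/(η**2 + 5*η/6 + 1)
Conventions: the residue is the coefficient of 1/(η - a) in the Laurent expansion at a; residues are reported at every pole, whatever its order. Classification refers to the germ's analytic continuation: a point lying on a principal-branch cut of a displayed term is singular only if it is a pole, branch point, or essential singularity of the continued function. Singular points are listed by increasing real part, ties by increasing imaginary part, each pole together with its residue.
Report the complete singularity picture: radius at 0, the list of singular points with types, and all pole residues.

Radius of convergence at 0: 1.
At (-5/12) - ((1/12)*sqrt(119))*i: a pole of order 1; residue (1975/1872) + ((1693/65520)*sqrt(119))*i.
At (-5/12) + ((1/12)*sqrt(119))*i: a pole of order 1; residue (1975/1872) - ((1693/65520)*sqrt(119))*i.

Denominator factor (η**2 + 5*η/6 + 1): discriminant -119/36, complex-conjugate roots (-5/12) + ((1/12)*sqrt(119))*i and (-5/12) - ((1/12)*sqrt(119))*i; poles of order 1, moduli 1 and 1.
The radius of convergence is the smallest modulus among the singular points: 1.
The factor η**2 + 5*η/6 + 1 splits as (η - a)(η - a') with a = (-5/12) - ((1/12)*sqrt(119))*i, a' = (-5/12) + ((1/12)*sqrt(119))*i. At the order-1 pole a set g(η) = (η - a)*f(η) = [-11*η**2/12 + 35*η/26 + 19/40] / (η - a').
Simple pole: residue = g(a) at a = (-5/12) - ((1/12)*sqrt(119))*i, which is (1975/1872) + ((1693/65520)*sqrt(119))*i.
The factor η**2 + 5*η/6 + 1 splits as (η - a)(η - a') with a = (-5/12) + ((1/12)*sqrt(119))*i, a' = (-5/12) - ((1/12)*sqrt(119))*i. At the order-1 pole a set g(η) = (η - a)*f(η) = [-11*η**2/12 + 35*η/26 + 19/40] / (η - a').
Simple pole: residue = g(a) at a = (-5/12) + ((1/12)*sqrt(119))*i, which is (1975/1872) - ((1693/65520)*sqrt(119))*i.
List the singular points by increasing real part (a conjugate pair: the negative imaginary part first).


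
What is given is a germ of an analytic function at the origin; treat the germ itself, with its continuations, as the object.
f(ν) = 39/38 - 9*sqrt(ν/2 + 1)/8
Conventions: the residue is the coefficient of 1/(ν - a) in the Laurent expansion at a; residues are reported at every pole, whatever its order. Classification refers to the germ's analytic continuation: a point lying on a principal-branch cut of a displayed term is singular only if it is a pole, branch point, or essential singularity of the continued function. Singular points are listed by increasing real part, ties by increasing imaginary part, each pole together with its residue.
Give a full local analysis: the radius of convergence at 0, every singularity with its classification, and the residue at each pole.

Radius of convergence at 0: 2.
At -2: an algebraic (square-root) branch point.

Branch term (-9/8)*sqrt(1 - ν/(-2)): its argument vanishes at ν = -2, a square-root branch point, modulus 2.
The radius of convergence is the smallest modulus among the singular points: 2.


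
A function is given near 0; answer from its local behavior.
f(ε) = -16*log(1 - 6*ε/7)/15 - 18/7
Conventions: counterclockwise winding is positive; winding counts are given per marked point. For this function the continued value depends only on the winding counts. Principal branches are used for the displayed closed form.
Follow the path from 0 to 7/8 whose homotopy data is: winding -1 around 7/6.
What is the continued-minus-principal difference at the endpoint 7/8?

The rational part is single-valued and drops out of the difference; each branch term changes only by its own monodromy.
(-16/15)*log(1 - ε/(7/6)): each positive loop around 7/6 adds 2*pi*i to the log, so winding -1 contributes (-16/15)*(-1)*2*pi*i = (32/15)*pi*i.
Summing the contributions at ε = 7/8 gives (32/15)*pi*i.

Continued minus principal equals (32/15)*pi*i.


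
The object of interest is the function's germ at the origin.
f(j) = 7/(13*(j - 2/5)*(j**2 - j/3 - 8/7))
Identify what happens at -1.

The point is a regular point.

Denominator factors: j**2 - j/3 - 8/7 = 4/21 at j = -1; j - 2/5 = -7/5 at j = -1 — none vanishes.
So the germ continues analytically to -1.


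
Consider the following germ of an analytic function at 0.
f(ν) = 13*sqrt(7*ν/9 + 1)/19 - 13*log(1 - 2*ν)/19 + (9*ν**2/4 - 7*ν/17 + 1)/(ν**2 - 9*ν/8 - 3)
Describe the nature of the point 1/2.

The term (-13/19)*log(1 - ν/(1/2)) has argument 1 - 1/2/(1/2) = 0 at 1/2: a logarithmic (infinitely-sheeted) branch point; the remaining terms are analytic or single-valued there.

The point is a logarithmic branch point.


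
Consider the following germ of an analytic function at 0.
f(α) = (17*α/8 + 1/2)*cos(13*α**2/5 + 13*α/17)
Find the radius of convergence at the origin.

The radius of convergence is infinite.

The factor cos(13*α**2/5 + 13*α/17) is entire and contributes no finite singular point.
The polynomial part has no poles.
No finite singular points: the Taylor series at 0 converges everywhere.


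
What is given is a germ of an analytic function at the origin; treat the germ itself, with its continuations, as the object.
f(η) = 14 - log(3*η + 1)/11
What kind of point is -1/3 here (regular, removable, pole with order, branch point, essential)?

The term (-1/11)*log(1 - η/(-1/3)) has argument 1 - -1/3/(-1/3) = 0 at -1/3: a logarithmic (infinitely-sheeted) branch point; the remaining terms are analytic or single-valued there.

The point is a logarithmic branch point.


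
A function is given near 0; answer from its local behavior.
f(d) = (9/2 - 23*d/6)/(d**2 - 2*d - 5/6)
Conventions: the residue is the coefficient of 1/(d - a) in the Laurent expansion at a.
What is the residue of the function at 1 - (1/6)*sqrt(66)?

The residue is -23/12 - (1/33)*sqrt(66).

The factor d**2 - 2*d - 5/6 splits as (d - a)(d - a') with a = 1 - (1/6)*sqrt(66), a' = 1 + (1/6)*sqrt(66). At the order-1 pole a set g(d) = (d - a)*f(d) = [9/2 - 23*d/6] / (d - a').
Simple pole: residue = g(a) at a = 1 - (1/6)*sqrt(66), which is -23/12 - (1/33)*sqrt(66).


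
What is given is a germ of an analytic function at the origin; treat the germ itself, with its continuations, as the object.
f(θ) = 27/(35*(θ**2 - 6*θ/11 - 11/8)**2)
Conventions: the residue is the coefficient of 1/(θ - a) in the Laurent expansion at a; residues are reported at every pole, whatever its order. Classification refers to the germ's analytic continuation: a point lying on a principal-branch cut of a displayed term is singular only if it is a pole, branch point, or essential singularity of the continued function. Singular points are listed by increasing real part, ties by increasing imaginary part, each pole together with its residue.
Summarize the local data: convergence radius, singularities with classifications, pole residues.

Denominator factor (θ**2 - 6*θ/11 - 11/8)^2: discriminant 1403/242, real irrational roots 3/11 + (1/44)*sqrt(2806) and 3/11 - (1/44)*sqrt(2806); poles of order 2, moduli 3/11 + (1/44)*sqrt(2806) and -3/11 + (1/44)*sqrt(2806).
The radius of convergence is the smallest modulus among the singular points: -3/11 + (1/44)*sqrt(2806).
The factor θ**2 - 6*θ/11 - 11/8 splits as (θ - a)(θ - a') with a = 3/11 - (1/44)*sqrt(2806), a' = 3/11 + (1/44)*sqrt(2806). At the order-2 pole a set g(θ) = (θ - a)^2*f(θ) = [27/35] / (θ - a')^2.
Order-2 pole: residue = g'(a); g'(3/11 - (1/44)*sqrt(2806)) = (143748/68894315)*sqrt(2806), so the residue is (143748/68894315)*sqrt(2806).
The factor θ**2 - 6*θ/11 - 11/8 splits as (θ - a)(θ - a') with a = 3/11 + (1/44)*sqrt(2806), a' = 3/11 - (1/44)*sqrt(2806). At the order-2 pole a set g(θ) = (θ - a)^2*f(θ) = [27/35] / (θ - a')^2.
Order-2 pole: residue = g'(a); g'(3/11 + (1/44)*sqrt(2806)) = -(143748/68894315)*sqrt(2806), so the residue is -(143748/68894315)*sqrt(2806).
List the singular points by increasing real part (a conjugate pair: the negative imaginary part first).

Radius of convergence at 0: -3/11 + (1/44)*sqrt(2806).
At 3/11 - (1/44)*sqrt(2806): a pole of order 2; residue (143748/68894315)*sqrt(2806).
At 3/11 + (1/44)*sqrt(2806): a pole of order 2; residue -(143748/68894315)*sqrt(2806).


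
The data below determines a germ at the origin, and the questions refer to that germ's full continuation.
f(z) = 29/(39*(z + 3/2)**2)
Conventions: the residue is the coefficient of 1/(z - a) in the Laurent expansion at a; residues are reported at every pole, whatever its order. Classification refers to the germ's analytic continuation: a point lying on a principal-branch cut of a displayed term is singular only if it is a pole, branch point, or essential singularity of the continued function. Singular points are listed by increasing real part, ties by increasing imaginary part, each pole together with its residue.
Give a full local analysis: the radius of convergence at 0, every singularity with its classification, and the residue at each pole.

Denominator factor (z + 3/2)^2: pole of order 2 at -3/2, modulus 3/2.
The radius of convergence is the smallest modulus among the singular points: 3/2.
At the order-2 pole -3/2 set g(z) = (z - (-3/2))^2*f(z) = 29/39.
Order-2 pole: residue = g'(a); g'(-3/2) = 0, so the residue is 0.

Radius of convergence at 0: 3/2.
At -3/2: a pole of order 2; residue 0.


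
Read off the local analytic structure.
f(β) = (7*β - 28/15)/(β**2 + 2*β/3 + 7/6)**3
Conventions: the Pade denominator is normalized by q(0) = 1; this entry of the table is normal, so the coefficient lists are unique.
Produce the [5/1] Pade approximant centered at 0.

The Pade approximant has numerator coefficients [-288/245, 7791720/642439, -122098752/3212195, 4055761296/157397555, 62225635776/1101782885, -809471981376/7712480195]; denominator coefficients [1, -190892/39333].

Taylor coefficients needed (expand at 0): a_0 = -288/245, a_1 = 11016/1715, a_2 = -16416/2401, a_3 = -623088/84035, a_4 = 12054528/588245, a_5 = -3236544/588245, a_6 = -109953792/4117715.
Write the denominator as Q(β) = 1 + q1*β. Requiring Q*f - P = O(β^7) with deg P <= 5 kills the coefficients of β^6..β^6 in Q*f:
  β^6: a_6 + q1*a_5 = 0, i.e. -109953792/4117715 + (-3236544/588245)*q1 = 0.
Solving this linear system: q1 = -190892/39333.
The numerator is Q*f truncated at degree 5: P0 = a_0 = -288/245; P1 = a_1 + q1*a_0 = 7791720/642439; P2 = a_2 + q1*a_1 = -122098752/3212195; P3 = a_3 + q1*a_2 = 4055761296/157397555; P4 = a_4 + q1*a_3 = 62225635776/1101782885; P5 = a_5 + q1*a_4 = -809471981376/7712480195.


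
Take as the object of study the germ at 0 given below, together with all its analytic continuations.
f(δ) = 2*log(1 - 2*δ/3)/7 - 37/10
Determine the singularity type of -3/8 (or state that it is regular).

The point is a regular point.

There is no denominator, hence no pole anywhere.
Branch term log(1 - δ/(3/2)): argument at -3/8 is 5/4, nonzero, so -3/8 is not its branch point (a point on a principal cut is still regular for the continued germ).
So the germ continues analytically to -3/8.


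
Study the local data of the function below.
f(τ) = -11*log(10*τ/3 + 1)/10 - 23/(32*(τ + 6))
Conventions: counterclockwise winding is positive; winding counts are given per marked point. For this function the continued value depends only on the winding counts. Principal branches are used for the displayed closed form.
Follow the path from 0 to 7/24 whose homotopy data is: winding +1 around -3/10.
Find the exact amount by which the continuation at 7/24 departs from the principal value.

Continued minus principal equals -(11/5)*pi*i.

The rational part is single-valued and drops out of the difference; each branch term changes only by its own monodromy.
(-11/10)*log(1 - τ/(-3/10)): each positive loop around -3/10 adds 2*pi*i to the log, so winding +1 contributes (-11/10)*(1)*2*pi*i = -(11/5)*pi*i.
Summing the contributions at τ = 7/24 gives -(11/5)*pi*i.


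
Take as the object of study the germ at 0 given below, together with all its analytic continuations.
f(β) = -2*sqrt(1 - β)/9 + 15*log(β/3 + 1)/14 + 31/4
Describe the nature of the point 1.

The term (-2/9)*sqrt(1 - β/(1)) has argument 1 - 1/(1) = 0 at 1: a square-root (algebraic, two-sheeted) branch point; the remaining terms are analytic or single-valued there.

The point is an algebraic (square-root) branch point.


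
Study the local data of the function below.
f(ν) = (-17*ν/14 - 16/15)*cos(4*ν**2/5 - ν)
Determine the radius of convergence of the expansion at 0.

The factor cos(4*ν**2/5 - ν) is entire and contributes no finite singular point.
The polynomial part has no poles.
No finite singular points: the Taylor series at 0 converges everywhere.

The radius of convergence is infinite.


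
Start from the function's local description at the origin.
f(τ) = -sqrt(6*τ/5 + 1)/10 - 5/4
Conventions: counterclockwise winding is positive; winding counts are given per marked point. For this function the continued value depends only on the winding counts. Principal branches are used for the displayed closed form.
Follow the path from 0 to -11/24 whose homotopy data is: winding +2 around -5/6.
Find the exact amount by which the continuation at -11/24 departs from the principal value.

Continued minus principal equals 0.

The rational part is single-valued and drops out of the difference; each branch term changes only by its own monodromy.
(-1/10)*sqrt(1 - τ/(-5/6)): winding +2 is even, the square root returns to the same sheet, contribution 0.
Summing the contributions at τ = -11/24 gives 0.


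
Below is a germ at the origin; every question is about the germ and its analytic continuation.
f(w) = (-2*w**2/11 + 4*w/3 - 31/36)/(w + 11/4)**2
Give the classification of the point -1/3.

The point is a regular point.

Denominator factors: w + 11/4 = 29/12 at w = -1/3 — none vanishes.
So the germ continues analytically to -1/3.


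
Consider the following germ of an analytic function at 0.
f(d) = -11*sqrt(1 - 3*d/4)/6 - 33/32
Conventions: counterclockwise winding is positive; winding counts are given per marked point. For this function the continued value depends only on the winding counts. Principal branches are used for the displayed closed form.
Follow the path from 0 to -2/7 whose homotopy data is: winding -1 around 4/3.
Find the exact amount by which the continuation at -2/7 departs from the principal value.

Continued minus principal equals (11/42)*sqrt(238).

The rational part is single-valued and drops out of the difference; each branch term changes only by its own monodromy.
(-11/6)*sqrt(1 - d/(4/3)): winding -1 is odd, the square root flips sign, contributing -2*(-11/6)*sqrt(1 - (-2/7)/(4/3)) = -2*(-11/6)*sqrt(17/14) = (11/42)*sqrt(238).
Summing the contributions at d = -2/7 gives (11/42)*sqrt(238).


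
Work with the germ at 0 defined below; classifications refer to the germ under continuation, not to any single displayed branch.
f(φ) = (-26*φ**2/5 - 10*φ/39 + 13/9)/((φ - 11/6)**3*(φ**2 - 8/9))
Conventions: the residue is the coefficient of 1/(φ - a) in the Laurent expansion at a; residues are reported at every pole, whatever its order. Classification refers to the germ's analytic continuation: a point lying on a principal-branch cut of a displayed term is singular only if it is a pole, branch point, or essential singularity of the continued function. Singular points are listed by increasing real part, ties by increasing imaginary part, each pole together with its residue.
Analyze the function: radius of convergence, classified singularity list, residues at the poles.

Denominator factor (φ - 11/6)^3: pole of order 3 at 11/6, modulus 11/6.
Denominator factor (φ**2 - 8/9): discriminant 32/9, real irrational roots (2/3)*sqrt(2) and -(2/3)*sqrt(2); poles of order 1, moduli (2/3)*sqrt(2) and (2/3)*sqrt(2).
The radius of convergence is the smallest modulus among the singular points: (2/3)*sqrt(2).
The factor φ**2 - 8/9 splits as (φ - a)(φ - a') with a = -(2/3)*sqrt(2), a' = (2/3)*sqrt(2). At the order-1 pole a set g(φ) = (φ - a)*f(φ) = [(-26*φ**2/5 - 10*φ/39 + 13/9)/(φ - 11/6)**3] / (φ - a').
Simple pole: residue = g(a) at a = -(2/3)*sqrt(2), which is 11433312/9164597 - (42780897/45822985)*sqrt(2).
The factor φ**2 - 8/9 splits as (φ - a)(φ - a') with a = (2/3)*sqrt(2), a' = -(2/3)*sqrt(2). At the order-1 pole a set g(φ) = (φ - a)*f(φ) = [(-26*φ**2/5 - 10*φ/39 + 13/9)/(φ - 11/6)**3] / (φ - a').
Simple pole: residue = g(a) at a = (2/3)*sqrt(2), which is 11433312/9164597 + (42780897/45822985)*sqrt(2).
At the order-3 pole 11/6 set g(φ) = (φ - (11/6))^3*f(φ) = (-26*φ**2/5 - 10*φ/39 + 13/9)/(φ**2 - 8/9).
Order-3 pole: residue = g''(a)/2; g''(11/6) = -45733248/9164597, so the residue is -22866624/9164597.
List the singular points by increasing real part (a conjugate pair: the negative imaginary part first).

Radius of convergence at 0: (2/3)*sqrt(2).
At -(2/3)*sqrt(2): a pole of order 1; residue 11433312/9164597 - (42780897/45822985)*sqrt(2).
At (2/3)*sqrt(2): a pole of order 1; residue 11433312/9164597 + (42780897/45822985)*sqrt(2).
At 11/6: a pole of order 3; residue -22866624/9164597.


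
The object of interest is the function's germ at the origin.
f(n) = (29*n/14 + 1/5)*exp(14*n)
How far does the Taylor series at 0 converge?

The factor exp(14*n) is entire and contributes no finite singular point.
The polynomial part has no poles.
No finite singular points: the Taylor series at 0 converges everywhere.

The radius of convergence is infinite.


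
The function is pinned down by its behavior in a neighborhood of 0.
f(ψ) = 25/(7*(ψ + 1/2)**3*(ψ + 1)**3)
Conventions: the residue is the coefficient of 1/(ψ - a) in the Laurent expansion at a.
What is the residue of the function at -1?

At the order-3 pole -1 set g(ψ) = (ψ - (-1))^3*f(ψ) = 25/(7*(ψ + 1/2)**3).
Order-3 pole: residue = g''(a)/2; g''(-1) = -9600/7, so the residue is -4800/7.

The residue is -4800/7.


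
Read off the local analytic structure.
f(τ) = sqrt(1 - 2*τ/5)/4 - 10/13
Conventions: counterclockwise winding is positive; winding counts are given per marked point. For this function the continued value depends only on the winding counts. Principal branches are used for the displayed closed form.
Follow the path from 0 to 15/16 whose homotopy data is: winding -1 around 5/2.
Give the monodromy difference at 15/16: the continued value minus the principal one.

The rational part is single-valued and drops out of the difference; each branch term changes only by its own monodromy.
(1/4)*sqrt(1 - τ/(5/2)): winding -1 is odd, the square root flips sign, contributing -2*(1/4)*sqrt(1 - (15/16)/(5/2)) = -2*(1/4)*sqrt(5/8) = -(1/8)*sqrt(10).
Summing the contributions at τ = 15/16 gives -(1/8)*sqrt(10).

Continued minus principal equals -(1/8)*sqrt(10).


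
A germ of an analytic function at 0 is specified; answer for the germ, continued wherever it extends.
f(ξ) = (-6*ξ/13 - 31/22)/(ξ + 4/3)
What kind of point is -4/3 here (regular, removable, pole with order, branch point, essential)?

The point is a pole of order 1.

The denominator factor ξ + 4/3 vanishes at -4/3 and appears to the power 1; the numerator there equals -227/286, nonzero, and no other factor vanishes.
Hence a pole whose order is the multiplicity, 1.


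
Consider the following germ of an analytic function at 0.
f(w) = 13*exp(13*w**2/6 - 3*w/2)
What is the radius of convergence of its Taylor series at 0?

The factor exp(13*w**2/6 - 3*w/2) is entire and contributes no finite singular point.
The polynomial part has no poles.
No finite singular points: the Taylor series at 0 converges everywhere.

The radius of convergence is infinite.


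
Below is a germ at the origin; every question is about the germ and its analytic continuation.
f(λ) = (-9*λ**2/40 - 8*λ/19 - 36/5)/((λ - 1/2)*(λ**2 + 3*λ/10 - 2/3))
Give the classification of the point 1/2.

The point is a pole of order 1.

The denominator factor λ - 1/2 vanishes at 1/2 and appears to the power 1; the numerator there equals -22699/3040, nonzero, and no other factor vanishes.
Hence a pole whose order is the multiplicity, 1.


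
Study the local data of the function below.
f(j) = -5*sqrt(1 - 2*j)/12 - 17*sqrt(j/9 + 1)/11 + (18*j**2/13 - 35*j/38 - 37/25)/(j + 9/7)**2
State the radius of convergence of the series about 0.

Denominator factor (j + 9/7)^2: pole of order 2 at -9/7, modulus 9/7.
Branch term (-5/12)*sqrt(1 - j/(1/2)): its argument vanishes at j = 1/2, a square-root branch point, modulus 1/2.
Branch term (-17/11)*sqrt(1 - j/(-9)): its argument vanishes at j = -9, a square-root branch point, modulus 9.
The radius of convergence is the smallest modulus among the singular points: 1/2.

The radius of convergence is 1/2.


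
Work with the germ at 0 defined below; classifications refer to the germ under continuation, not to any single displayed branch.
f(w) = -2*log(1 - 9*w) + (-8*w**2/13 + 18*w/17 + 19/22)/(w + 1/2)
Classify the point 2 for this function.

The point is a regular point.

Denominator factors: w + 1/2 = 5/2 at w = 2 — none vanishes.
Branch term log(1 - w/(1/9)): argument at 2 is -17, nonzero, so 2 is not its branch point (a point on a principal cut is still regular for the continued germ).
So the germ continues analytically to 2.


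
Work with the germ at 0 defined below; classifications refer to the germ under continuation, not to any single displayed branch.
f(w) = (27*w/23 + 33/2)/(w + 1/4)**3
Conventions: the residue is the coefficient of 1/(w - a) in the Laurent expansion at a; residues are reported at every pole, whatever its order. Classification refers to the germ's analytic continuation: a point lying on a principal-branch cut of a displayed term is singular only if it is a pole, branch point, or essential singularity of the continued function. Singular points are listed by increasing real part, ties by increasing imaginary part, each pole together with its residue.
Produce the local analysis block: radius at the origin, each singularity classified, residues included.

Radius of convergence at 0: 1/4.
At -1/4: a pole of order 3; residue 0.

Denominator factor (w + 1/4)^3: pole of order 3 at -1/4, modulus 1/4.
The radius of convergence is the smallest modulus among the singular points: 1/4.
At the order-3 pole -1/4 set g(w) = (w - (-1/4))^3*f(w) = 27*w/23 + 33/2.
Order-3 pole: residue = g''(a)/2; g''(-1/4) = 0, so the residue is 0.


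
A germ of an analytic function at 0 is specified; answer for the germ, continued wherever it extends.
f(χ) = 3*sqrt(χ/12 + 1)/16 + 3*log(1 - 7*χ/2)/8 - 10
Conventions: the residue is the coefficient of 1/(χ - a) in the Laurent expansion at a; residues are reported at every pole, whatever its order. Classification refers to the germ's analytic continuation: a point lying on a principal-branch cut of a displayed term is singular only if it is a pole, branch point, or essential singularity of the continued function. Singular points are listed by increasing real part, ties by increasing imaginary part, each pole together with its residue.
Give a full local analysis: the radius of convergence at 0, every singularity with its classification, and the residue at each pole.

Radius of convergence at 0: 2/7.
At -12: an algebraic (square-root) branch point.
At 2/7: a logarithmic branch point.

Branch term (3/8)*log(1 - χ/(2/7)): its argument vanishes at χ = 2/7, a logarithmic branch point, modulus 2/7.
Branch term (3/16)*sqrt(1 - χ/(-12)): its argument vanishes at χ = -12, a square-root branch point, modulus 12.
The radius of convergence is the smallest modulus among the singular points: 2/7.
List the singular points by increasing real part (a conjugate pair: the negative imaginary part first).


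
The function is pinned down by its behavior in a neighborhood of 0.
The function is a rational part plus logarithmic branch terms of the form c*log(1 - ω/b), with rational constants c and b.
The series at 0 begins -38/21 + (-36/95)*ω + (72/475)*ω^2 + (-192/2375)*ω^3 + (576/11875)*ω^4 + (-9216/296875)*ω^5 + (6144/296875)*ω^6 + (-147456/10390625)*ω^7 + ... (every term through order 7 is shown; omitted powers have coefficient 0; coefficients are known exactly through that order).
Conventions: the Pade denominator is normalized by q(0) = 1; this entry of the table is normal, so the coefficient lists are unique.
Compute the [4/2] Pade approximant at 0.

Taylor coefficients needed (read off): a_0 = -38/21, a_1 = -36/95, a_2 = 72/475, a_3 = -192/2375, a_4 = 576/11875, a_5 = -9216/296875, a_6 = 6144/296875.
Write the denominator as Q(ω) = 1 + q1*ω + q2*ω^2. Requiring Q*f - P = O(ω^7) with deg P <= 4 kills the coefficients of ω^5..ω^6 in Q*f:
  ω^5: a_5 + q1*a_4 + q2*a_3 = 0, i.e. -9216/296875 + (576/11875)*q1 + (-192/2375)*q2 = 0.
  ω^6: a_6 + q1*a_5 + q2*a_4 = 0, i.e. 6144/296875 + (-9216/296875)*q1 + (576/11875)*q2 = 0.
Solving this linear system: q1 = 16/15, q2 = 32/125.
The numerator is Q*f truncated at degree 4: P0 = a_0 = -38/21; P1 = a_1 + q1*a_0 = -2764/1197; P2 = a_2 + q1*a_1 + q2*a_0 = -35704/49875; P3 = a_3 + q1*a_2 + q2*a_1 = -192/11875; P4 = a_4 + q1*a_3 + q2*a_2 = 64/59375.

The Pade approximant has numerator coefficients [-38/21, -2764/1197, -35704/49875, -192/11875, 64/59375]; denominator coefficients [1, 16/15, 32/125].


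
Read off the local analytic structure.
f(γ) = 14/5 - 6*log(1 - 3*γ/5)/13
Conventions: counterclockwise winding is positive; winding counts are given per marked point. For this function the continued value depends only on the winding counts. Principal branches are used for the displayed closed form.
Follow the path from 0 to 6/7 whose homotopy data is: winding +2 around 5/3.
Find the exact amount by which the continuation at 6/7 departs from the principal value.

The rational part is single-valued and drops out of the difference; each branch term changes only by its own monodromy.
(-6/13)*log(1 - γ/(5/3)): each positive loop around 5/3 adds 2*pi*i to the log, so winding +2 contributes (-6/13)*(2)*2*pi*i = -(24/13)*pi*i.
Summing the contributions at γ = 6/7 gives -(24/13)*pi*i.

Continued minus principal equals -(24/13)*pi*i.


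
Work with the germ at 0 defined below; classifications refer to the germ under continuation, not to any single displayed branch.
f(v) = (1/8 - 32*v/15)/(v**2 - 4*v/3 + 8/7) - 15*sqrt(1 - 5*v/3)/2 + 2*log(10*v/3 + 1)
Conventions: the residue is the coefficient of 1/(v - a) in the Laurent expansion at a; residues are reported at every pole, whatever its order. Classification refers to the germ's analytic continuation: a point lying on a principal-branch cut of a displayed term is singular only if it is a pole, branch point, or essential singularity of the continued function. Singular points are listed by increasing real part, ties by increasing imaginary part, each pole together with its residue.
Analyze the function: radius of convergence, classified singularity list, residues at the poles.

Denominator factor (v**2 - 4*v/3 + 8/7): discriminant -176/63, complex-conjugate roots (2/3) + ((2/21)*sqrt(77))*i and (2/3) - ((2/21)*sqrt(77))*i; poles of order 1, moduli (2/7)*sqrt(14) and (2/7)*sqrt(14).
Branch term (-15/2)*sqrt(1 - v/(3/5)): its argument vanishes at v = 3/5, a square-root branch point, modulus 3/5.
Branch term (2)*log(1 - v/(-3/10)): its argument vanishes at v = -3/10, a logarithmic branch point, modulus 3/10.
The radius of convergence is the smallest modulus among the singular points: 3/10.
The branch terms are analytic at (2/3) - ((2/21)*sqrt(77))*i and contribute nothing to the residue; only the rational part matters.
The factor v**2 - 4*v/3 + 8/7 splits as (v - a)(v - a') with a = (2/3) - ((2/21)*sqrt(77))*i, a' = (2/3) + ((2/21)*sqrt(77))*i. At the order-1 pole a set g(v) = (v - a)*(rational part) = [1/8 - 32*v/15] / (v - a').
Simple pole: residue = g(a) at a = (2/3) - ((2/21)*sqrt(77))*i, which is (-16/15) - ((467/5280)*sqrt(77))*i.
The branch terms are analytic at (2/3) + ((2/21)*sqrt(77))*i and contribute nothing to the residue; only the rational part matters.
The factor v**2 - 4*v/3 + 8/7 splits as (v - a)(v - a') with a = (2/3) + ((2/21)*sqrt(77))*i, a' = (2/3) - ((2/21)*sqrt(77))*i. At the order-1 pole a set g(v) = (v - a)*(rational part) = [1/8 - 32*v/15] / (v - a').
Simple pole: residue = g(a) at a = (2/3) + ((2/21)*sqrt(77))*i, which is (-16/15) + ((467/5280)*sqrt(77))*i.
List the singular points by increasing real part (a conjugate pair: the negative imaginary part first).

Radius of convergence at 0: 3/10.
At -3/10: a logarithmic branch point.
At 3/5: an algebraic (square-root) branch point.
At (2/3) - ((2/21)*sqrt(77))*i: a pole of order 1; residue (-16/15) - ((467/5280)*sqrt(77))*i.
At (2/3) + ((2/21)*sqrt(77))*i: a pole of order 1; residue (-16/15) + ((467/5280)*sqrt(77))*i.


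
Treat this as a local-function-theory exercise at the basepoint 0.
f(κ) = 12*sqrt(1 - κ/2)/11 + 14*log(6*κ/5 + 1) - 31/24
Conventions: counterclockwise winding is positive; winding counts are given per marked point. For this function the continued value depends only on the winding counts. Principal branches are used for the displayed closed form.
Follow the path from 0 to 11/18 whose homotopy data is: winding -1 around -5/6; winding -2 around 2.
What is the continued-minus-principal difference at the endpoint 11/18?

The rational part is single-valued and drops out of the difference; each branch term changes only by its own monodromy.
(12/11)*sqrt(1 - κ/(2)): winding -2 is even, the square root returns to the same sheet, contribution 0.
(14)*log(1 - κ/(-5/6)): each positive loop around -5/6 adds 2*pi*i to the log, so winding -1 contributes (14)*(-1)*2*pi*i = -(28)*pi*i.
Summing the contributions at κ = 11/18 gives -(28)*pi*i.

Continued minus principal equals -(28)*pi*i.


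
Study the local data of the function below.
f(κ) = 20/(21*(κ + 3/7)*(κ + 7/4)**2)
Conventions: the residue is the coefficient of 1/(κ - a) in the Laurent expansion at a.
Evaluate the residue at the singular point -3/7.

The residue is 2240/4107.

At the order-1 pole -3/7 set g(κ) = (κ - (-3/7))*f(κ) = 20/(21*(κ + 7/4)**2).
Simple pole: residue = g(a) at a = -3/7, which is 2240/4107.


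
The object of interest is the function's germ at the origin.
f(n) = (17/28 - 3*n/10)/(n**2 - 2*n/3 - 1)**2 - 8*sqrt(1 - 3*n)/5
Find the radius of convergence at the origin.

The radius of convergence is 1/3.

Denominator factor (n**2 - 2*n/3 - 1)^2: discriminant 40/9, real irrational roots 1/3 + (1/3)*sqrt(10) and 1/3 - (1/3)*sqrt(10); poles of order 2, moduli 1/3 + (1/3)*sqrt(10) and -1/3 + (1/3)*sqrt(10).
Branch term (-8/5)*sqrt(1 - n/(1/3)): its argument vanishes at n = 1/3, a square-root branch point, modulus 1/3.
The radius of convergence is the smallest modulus among the singular points: 1/3.
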